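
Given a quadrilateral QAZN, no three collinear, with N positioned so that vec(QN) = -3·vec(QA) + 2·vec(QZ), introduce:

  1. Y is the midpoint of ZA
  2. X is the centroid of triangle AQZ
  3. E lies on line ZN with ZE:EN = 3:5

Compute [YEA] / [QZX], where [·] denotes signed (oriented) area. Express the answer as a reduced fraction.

[YEA]:[QZX] = -9/8

Assign Q = (0, 0), A = (1, 0), Z = (0, 1), N = (-3, 2) — the answer is frame-independent, so this choice is without loss of generality.
1. Y is the midpoint of ZA ⇒ Y = (1/2, 1/2)
2. X is the centroid of triangle AQZ ⇒ X = (1/3, 1/3)
3. E lies on line ZN with ZE:EN = 3:5 ⇒ E = (-9/8, 11/8)
2·[YEA] = 3/8, 2·[QZX] = -1/3
[YEA]:[QZX] = 3/8:-1/3 = -9/8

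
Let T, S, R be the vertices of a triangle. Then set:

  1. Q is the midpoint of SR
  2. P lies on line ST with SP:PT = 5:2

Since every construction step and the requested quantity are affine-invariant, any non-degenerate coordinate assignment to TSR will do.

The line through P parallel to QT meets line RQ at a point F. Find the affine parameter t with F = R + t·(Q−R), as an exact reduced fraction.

Assign T = (0, 0), S = (1, 0), R = (0, 1) — the answer is frame-independent, so this choice is without loss of generality.
1. Q is the midpoint of SR ⇒ Q = (1/2, 1/2)
2. P lies on line ST with SP:PT = 5:2 ⇒ P = (2/7, 0)
through P parallel to QT: direction (-1/2, -1/2); meets RQ at F = (9/14, 5/14)
F = R + t·(Q−R) with t = 9/7

t = 9/7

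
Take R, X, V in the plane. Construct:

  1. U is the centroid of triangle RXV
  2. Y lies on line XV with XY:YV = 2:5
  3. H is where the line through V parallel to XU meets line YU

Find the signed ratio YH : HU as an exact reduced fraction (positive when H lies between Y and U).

YH:HU = -5/7

Set R = (0, 0), X = (1, 0), V = (0, 1); any affine frame gives the same invariant.
1. U is the centroid of triangle RXV ⇒ U = (1/3, 1/3)
2. Y lies on line XV with XY:YV = 2:5 ⇒ Y = (5/7, 2/7)
3. H is where the line through V parallel to XU meets line YU ⇒ H = (5/3, 1/6)
H = Y + t·(U−Y) with t = -5/2, so YH:HU = t:(1−t) = -5/2:7/2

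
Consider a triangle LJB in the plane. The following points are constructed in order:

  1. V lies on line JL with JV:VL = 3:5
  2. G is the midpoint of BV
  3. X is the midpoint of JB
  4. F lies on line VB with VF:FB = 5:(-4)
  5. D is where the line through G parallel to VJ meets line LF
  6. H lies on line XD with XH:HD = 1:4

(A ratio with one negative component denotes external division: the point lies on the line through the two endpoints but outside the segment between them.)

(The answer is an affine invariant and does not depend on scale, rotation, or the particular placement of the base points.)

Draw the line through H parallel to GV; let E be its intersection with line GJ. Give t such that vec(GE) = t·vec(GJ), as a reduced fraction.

t = 1/10

Work in coordinates with L = (0, 0), J = (1, 0), B = (0, 1).
1. V lies on line JL with JV:VL = 3:5 ⇒ V = (5/8, 0)
2. G is the midpoint of BV ⇒ G = (5/16, 1/2)
3. X is the midpoint of JB ⇒ X = (1/2, 1/2)
4. F lies on line VB with VF:FB = 5:(-4) ⇒ F = (-5/2, 5)
5. D is where the line through G parallel to VJ meets line LF ⇒ D = (-1/4, 1/2)
6. H lies on line XD with XH:HD = 1:4 ⇒ H = (7/20, 1/2)
through H parallel to GV: direction (5/16, -1/2); meets GJ at E = (61/160, 9/20)
E = G + t·(J−G) with t = 1/10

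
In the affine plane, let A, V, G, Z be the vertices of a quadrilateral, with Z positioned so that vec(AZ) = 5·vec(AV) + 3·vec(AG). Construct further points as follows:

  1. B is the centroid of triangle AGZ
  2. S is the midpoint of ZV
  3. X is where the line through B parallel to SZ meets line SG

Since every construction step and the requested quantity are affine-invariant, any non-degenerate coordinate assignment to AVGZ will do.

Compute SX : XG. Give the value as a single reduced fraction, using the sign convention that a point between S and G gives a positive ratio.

Assign A = (0, 0), V = (1, 0), G = (0, 1), Z = (5, 3) — the answer is frame-independent, so this choice is without loss of generality.
1. B is the centroid of triangle AGZ ⇒ B = (5/3, 4/3)
2. S is the midpoint of ZV ⇒ S = (3, 3/2)
3. X is where the line through B parallel to SZ meets line SG ⇒ X = (11/7, 53/42)
X = S + t·(G−S) with t = 10/21, so SX:XG = t:(1−t) = 10/21:11/21

SX:XG = 10/11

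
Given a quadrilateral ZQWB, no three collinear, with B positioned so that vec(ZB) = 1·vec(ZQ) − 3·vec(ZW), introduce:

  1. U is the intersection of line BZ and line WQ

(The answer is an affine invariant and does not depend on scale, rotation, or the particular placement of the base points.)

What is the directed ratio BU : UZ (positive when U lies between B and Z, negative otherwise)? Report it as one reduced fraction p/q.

Work in coordinates with Z = (0, 0), Q = (1, 0), W = (0, 1), B = (1, -3).
1. U is the intersection of line BZ and line WQ ⇒ U = (-1/2, 3/2)
U = B + t·(Z−B) with t = 3/2, so BU:UZ = t:(1−t) = 3/2:-1/2

BU:UZ = -3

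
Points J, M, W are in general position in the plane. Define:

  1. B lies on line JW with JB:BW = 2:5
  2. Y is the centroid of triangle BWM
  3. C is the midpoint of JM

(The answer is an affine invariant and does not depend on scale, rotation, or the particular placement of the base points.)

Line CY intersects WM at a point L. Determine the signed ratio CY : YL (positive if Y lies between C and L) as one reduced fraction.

CY:YL = 11/10

Work in coordinates with J = (0, 0), M = (1, 0), W = (0, 1).
1. B lies on line JW with JB:BW = 2:5 ⇒ B = (0, 2/7)
2. Y is the centroid of triangle BWM ⇒ Y = (1/3, 3/7)
3. C is the midpoint of JM ⇒ C = (1/2, 0)
line CY meets WM at L = (2/11, 9/11)
Y = C + t·(L−C) with t = 11/21, so CY:YL = 11/21:10/21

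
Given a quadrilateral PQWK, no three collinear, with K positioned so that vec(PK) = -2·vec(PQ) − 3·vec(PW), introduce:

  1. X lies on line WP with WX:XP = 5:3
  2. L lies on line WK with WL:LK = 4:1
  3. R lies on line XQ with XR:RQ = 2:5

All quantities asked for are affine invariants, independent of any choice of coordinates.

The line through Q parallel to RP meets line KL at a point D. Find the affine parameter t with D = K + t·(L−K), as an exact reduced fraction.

t = 15/34

Choose coordinates P = (0, 0), Q = (1, 0), W = (0, 1), K = (-2, -3).
1. X lies on line WP with WX:XP = 5:3 ⇒ X = (0, 3/8)
2. L lies on line WK with WL:LK = 4:1 ⇒ L = (-8/5, -11/5)
3. R lies on line XQ with XR:RQ = 2:5 ⇒ R = (2/7, 15/56)
through Q parallel to RP: direction (-2/7, -15/56); meets KL at D = (-31/17, -45/17)
D = K + t·(L−K) with t = 15/34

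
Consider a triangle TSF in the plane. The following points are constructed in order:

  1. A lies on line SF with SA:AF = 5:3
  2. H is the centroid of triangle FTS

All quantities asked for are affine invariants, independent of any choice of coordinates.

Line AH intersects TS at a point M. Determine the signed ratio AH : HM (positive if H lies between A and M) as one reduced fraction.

AH:HM = 7/8

Set T = (0, 0), S = (1, 0), F = (0, 1); any affine frame gives the same invariant.
1. A lies on line SF with SA:AF = 5:3 ⇒ A = (3/8, 5/8)
2. H is the centroid of triangle FTS ⇒ H = (1/3, 1/3)
line AH meets TS at M = (2/7, 0)
H = A + t·(M−A) with t = 7/15, so AH:HM = 7/15:8/15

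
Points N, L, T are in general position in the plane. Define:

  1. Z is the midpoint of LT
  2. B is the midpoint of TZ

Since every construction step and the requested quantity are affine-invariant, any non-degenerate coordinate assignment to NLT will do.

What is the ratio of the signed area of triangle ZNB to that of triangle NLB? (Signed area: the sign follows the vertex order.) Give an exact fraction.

[ZNB]:[NLB] = -1/3

Set N = (0, 0), L = (1, 0), T = (0, 1); any affine frame gives the same invariant.
1. Z is the midpoint of LT ⇒ Z = (1/2, 1/2)
2. B is the midpoint of TZ ⇒ B = (1/4, 3/4)
2·[ZNB] = -1/4, 2·[NLB] = 3/4
[ZNB]:[NLB] = -1/4:3/4 = -1/3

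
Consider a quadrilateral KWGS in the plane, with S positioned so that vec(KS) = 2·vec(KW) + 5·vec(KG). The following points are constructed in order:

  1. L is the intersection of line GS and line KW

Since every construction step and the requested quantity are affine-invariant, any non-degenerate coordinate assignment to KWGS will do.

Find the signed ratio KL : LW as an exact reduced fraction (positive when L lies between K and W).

KL:LW = -1/3

Choose coordinates K = (0, 0), W = (1, 0), G = (0, 1), S = (2, 5).
1. L is the intersection of line GS and line KW ⇒ L = (-1/2, 0)
L = K + t·(W−K) with t = -1/2, so KL:LW = t:(1−t) = -1/2:3/2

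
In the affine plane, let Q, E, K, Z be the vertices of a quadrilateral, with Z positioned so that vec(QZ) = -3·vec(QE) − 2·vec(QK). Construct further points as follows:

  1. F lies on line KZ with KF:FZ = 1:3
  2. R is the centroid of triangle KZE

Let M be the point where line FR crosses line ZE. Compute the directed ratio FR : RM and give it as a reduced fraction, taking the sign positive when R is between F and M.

Choose coordinates Q = (0, 0), E = (1, 0), K = (0, 1), Z = (-3, -2).
1. F lies on line KZ with KF:FZ = 1:3 ⇒ F = (-3/4, 1/4)
2. R is the centroid of triangle KZE ⇒ R = (-2/3, -1/3)
line FR meets ZE at M = (-3/5, -4/5)
R = F + t·(M−F) with t = 5/9, so FR:RM = 5/9:4/9

FR:RM = 5/4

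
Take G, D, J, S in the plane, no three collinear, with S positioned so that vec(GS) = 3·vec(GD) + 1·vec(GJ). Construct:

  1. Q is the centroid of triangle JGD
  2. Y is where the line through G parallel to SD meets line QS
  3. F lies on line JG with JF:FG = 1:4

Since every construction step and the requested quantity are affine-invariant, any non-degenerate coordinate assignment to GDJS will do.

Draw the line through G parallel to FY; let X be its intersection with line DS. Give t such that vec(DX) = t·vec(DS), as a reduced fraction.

t = -3/16

Assign G = (0, 0), D = (1, 0), J = (0, 1), S = (3, 1) — the answer is frame-independent, so this choice is without loss of generality.
1. Q is the centroid of triangle JGD ⇒ Q = (1/3, 1/3)
2. Y is where the line through G parallel to SD meets line QS ⇒ Y = (1, 1/2)
3. F lies on line JG with JF:FG = 1:4 ⇒ F = (0, 4/5)
through G parallel to FY: direction (1, -3/10); meets DS at X = (5/8, -3/16)
X = D + t·(S−D) with t = -3/16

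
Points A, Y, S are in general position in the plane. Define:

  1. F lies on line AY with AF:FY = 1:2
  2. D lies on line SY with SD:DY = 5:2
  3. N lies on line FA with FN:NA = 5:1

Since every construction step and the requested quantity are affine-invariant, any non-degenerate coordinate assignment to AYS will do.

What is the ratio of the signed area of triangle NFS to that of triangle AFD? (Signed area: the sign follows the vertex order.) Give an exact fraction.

Assign A = (0, 0), Y = (1, 0), S = (0, 1) — the answer is frame-independent, so this choice is without loss of generality.
1. F lies on line AY with AF:FY = 1:2 ⇒ F = (1/3, 0)
2. D lies on line SY with SD:DY = 5:2 ⇒ D = (5/7, 2/7)
3. N lies on line FA with FN:NA = 5:1 ⇒ N = (1/18, 0)
2·[NFS] = 5/18, 2·[AFD] = 2/21
[NFS]:[AFD] = 5/18:2/21 = 35/12

[NFS]:[AFD] = 35/12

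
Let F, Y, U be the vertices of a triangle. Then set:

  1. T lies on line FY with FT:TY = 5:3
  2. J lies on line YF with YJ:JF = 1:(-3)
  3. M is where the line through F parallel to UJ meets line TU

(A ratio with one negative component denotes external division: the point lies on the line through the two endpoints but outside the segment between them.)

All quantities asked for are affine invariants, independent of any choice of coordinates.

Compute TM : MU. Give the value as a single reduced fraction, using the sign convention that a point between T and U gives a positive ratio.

TM:MU = -5/12

Assign F = (0, 0), Y = (1, 0), U = (0, 1) — the answer is frame-independent, so this choice is without loss of generality.
1. T lies on line FY with FT:TY = 5:3 ⇒ T = (5/8, 0)
2. J lies on line YF with YJ:JF = 1:(-3) ⇒ J = (3/2, 0)
3. M is where the line through F parallel to UJ meets line TU ⇒ M = (15/14, -5/7)
M = T + t·(U−T) with t = -5/7, so TM:MU = t:(1−t) = -5/7:12/7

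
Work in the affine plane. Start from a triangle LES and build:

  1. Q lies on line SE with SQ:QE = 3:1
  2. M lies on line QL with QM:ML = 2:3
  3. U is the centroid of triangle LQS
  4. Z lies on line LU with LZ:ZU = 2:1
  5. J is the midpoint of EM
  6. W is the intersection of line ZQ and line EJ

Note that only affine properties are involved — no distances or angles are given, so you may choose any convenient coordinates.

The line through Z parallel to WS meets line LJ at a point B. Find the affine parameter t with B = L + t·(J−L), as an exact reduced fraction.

Assign L = (0, 0), E = (1, 0), S = (0, 1) — the answer is frame-independent, so this choice is without loss of generality.
1. Q lies on line SE with SQ:QE = 3:1 ⇒ Q = (3/4, 1/4)
2. M lies on line QL with QM:ML = 2:3 ⇒ M = (9/20, 3/20)
3. U is the centroid of triangle LQS ⇒ U = (1/4, 5/12)
4. Z lies on line LU with LZ:ZU = 2:1 ⇒ Z = (1/6, 5/18)
5. J is the midpoint of EM ⇒ J = (29/40, 3/40)
6. W is the intersection of line ZQ and line EJ ⇒ W = (-3/52, 15/52)
through Z parallel to WS: direction (3/52, 37/52); meets LJ at B = (58/399, 2/133)
B = L + t·(J−L) with t = 80/399

t = 80/399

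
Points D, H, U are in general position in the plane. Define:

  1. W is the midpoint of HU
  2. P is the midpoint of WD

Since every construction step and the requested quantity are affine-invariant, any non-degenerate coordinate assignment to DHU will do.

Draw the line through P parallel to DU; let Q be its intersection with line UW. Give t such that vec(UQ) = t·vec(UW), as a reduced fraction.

t = 1/2

Set D = (0, 0), H = (1, 0), U = (0, 1); any affine frame gives the same invariant.
1. W is the midpoint of HU ⇒ W = (1/2, 1/2)
2. P is the midpoint of WD ⇒ P = (1/4, 1/4)
through P parallel to DU: direction (0, 1); meets UW at Q = (1/4, 3/4)
Q = U + t·(W−U) with t = 1/2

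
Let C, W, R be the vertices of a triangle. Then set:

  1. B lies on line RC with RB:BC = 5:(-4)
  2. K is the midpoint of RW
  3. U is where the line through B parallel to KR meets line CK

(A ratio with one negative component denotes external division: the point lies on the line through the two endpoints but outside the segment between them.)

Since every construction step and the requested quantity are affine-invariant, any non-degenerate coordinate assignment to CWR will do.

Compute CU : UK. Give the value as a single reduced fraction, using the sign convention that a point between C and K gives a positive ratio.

CU:UK = -4/5

Assign C = (0, 0), W = (1, 0), R = (0, 1) — the answer is frame-independent, so this choice is without loss of generality.
1. B lies on line RC with RB:BC = 5:(-4) ⇒ B = (0, -4)
2. K is the midpoint of RW ⇒ K = (1/2, 1/2)
3. U is where the line through B parallel to KR meets line CK ⇒ U = (-2, -2)
U = C + t·(K−C) with t = -4, so CU:UK = t:(1−t) = -4:5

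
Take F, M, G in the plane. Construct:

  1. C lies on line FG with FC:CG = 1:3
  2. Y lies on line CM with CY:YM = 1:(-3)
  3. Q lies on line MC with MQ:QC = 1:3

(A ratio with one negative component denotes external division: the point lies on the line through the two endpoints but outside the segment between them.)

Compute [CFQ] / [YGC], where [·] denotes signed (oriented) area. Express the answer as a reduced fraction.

Set F = (0, 0), M = (1, 0), G = (0, 1); any affine frame gives the same invariant.
1. C lies on line FG with FC:CG = 1:3 ⇒ C = (0, 1/4)
2. Y lies on line CM with CY:YM = 1:(-3) ⇒ Y = (-1/2, 3/8)
3. Q lies on line MC with MQ:QC = 1:3 ⇒ Q = (3/4, 1/16)
2·[CFQ] = 3/16, 2·[YGC] = -3/8
[CFQ]:[YGC] = 3/16:-3/8 = -1/2

[CFQ]:[YGC] = -1/2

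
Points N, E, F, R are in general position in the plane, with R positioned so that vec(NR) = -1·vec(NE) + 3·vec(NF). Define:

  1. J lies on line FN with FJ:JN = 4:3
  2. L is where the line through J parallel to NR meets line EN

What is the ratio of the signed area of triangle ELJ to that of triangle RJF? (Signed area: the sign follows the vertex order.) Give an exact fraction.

[ELJ]:[RJF] = -9/14

Set N = (0, 0), E = (1, 0), F = (0, 1), R = (-1, 3); any affine frame gives the same invariant.
1. J lies on line FN with FJ:JN = 4:3 ⇒ J = (0, 3/7)
2. L is where the line through J parallel to NR meets line EN ⇒ L = (1/7, 0)
2·[ELJ] = -18/49, 2·[RJF] = 4/7
[ELJ]:[RJF] = -18/49:4/7 = -9/14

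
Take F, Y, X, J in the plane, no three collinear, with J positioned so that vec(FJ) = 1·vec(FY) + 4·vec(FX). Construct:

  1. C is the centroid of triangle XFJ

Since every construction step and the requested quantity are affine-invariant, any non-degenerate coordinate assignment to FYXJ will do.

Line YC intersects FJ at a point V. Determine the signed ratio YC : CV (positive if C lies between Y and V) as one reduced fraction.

Assign F = (0, 0), Y = (1, 0), X = (0, 1), J = (1, 4) — the answer is frame-independent, so this choice is without loss of generality.
1. C is the centroid of triangle XFJ ⇒ C = (1/3, 5/3)
line YC meets FJ at V = (5/13, 20/13)
C = Y + t·(V−Y) with t = 13/12, so YC:CV = 13/12:-1/12

YC:CV = -13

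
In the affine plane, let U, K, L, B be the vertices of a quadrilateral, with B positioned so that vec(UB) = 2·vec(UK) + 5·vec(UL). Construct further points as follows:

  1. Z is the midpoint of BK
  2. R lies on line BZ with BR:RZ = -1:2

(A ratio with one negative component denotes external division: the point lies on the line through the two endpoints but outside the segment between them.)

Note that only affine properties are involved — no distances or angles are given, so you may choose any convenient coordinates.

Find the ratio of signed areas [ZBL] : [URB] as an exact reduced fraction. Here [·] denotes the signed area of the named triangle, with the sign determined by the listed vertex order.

[ZBL]:[URB] = -6/5

Work in coordinates with U = (0, 0), K = (1, 0), L = (0, 1), B = (2, 5).
1. Z is the midpoint of BK ⇒ Z = (3/2, 5/2)
2. R lies on line BZ with BR:RZ = -1:2 ⇒ R = (5/2, 15/2)
2·[ZBL] = 3, 2·[URB] = -5/2
[ZBL]:[URB] = 3:-5/2 = -6/5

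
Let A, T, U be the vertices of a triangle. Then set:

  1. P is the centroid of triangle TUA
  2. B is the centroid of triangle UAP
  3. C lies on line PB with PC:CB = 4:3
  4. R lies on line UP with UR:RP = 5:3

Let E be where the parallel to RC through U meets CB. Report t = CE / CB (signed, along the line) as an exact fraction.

t = 20/9

Choose coordinates A = (0, 0), T = (1, 0), U = (0, 1).
1. P is the centroid of triangle TUA ⇒ P = (1/3, 1/3)
2. B is the centroid of triangle UAP ⇒ B = (1/9, 4/9)
3. C lies on line PB with PC:CB = 4:3 ⇒ C = (13/63, 25/63)
4. R lies on line UP with UR:RP = 5:3 ⇒ R = (5/24, 7/12)
through U parallel to RC: direction (-1/504, -47/252); meets CB at E = (-1/189, 95/189)
E = C + t·(B−C) with t = 20/9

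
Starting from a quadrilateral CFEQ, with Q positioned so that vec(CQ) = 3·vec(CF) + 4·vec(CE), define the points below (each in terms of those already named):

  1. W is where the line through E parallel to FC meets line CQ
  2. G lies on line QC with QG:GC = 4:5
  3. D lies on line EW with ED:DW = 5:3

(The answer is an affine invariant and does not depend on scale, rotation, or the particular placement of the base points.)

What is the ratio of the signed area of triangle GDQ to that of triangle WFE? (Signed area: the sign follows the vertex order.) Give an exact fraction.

[GDQ]:[WFE] = 2/3

Choose coordinates C = (0, 0), F = (1, 0), E = (0, 1), Q = (3, 4).
1. W is where the line through E parallel to FC meets line CQ ⇒ W = (3/4, 1)
2. G lies on line QC with QG:GC = 4:5 ⇒ G = (5/3, 20/9)
3. D lies on line EW with ED:DW = 5:3 ⇒ D = (15/32, 1)
2·[GDQ] = -1/2, 2·[WFE] = -3/4
[GDQ]:[WFE] = -1/2:-3/4 = 2/3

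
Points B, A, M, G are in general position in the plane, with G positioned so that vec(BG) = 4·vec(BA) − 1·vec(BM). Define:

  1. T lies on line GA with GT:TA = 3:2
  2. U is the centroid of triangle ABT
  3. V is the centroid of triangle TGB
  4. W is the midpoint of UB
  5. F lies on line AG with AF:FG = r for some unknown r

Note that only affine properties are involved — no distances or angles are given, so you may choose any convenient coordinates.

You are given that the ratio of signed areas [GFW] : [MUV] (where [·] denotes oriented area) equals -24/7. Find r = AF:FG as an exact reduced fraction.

Set B = (0, 0), A = (1, 0), M = (0, 1), G = (4, -1); any affine frame gives the same invariant.
1. T lies on line GA with GT:TA = 3:2 ⇒ T = (11/5, -2/5)
2. U is the centroid of triangle ABT ⇒ U = (16/15, -2/15)
3. V is the centroid of triangle TGB ⇒ V = (31/15, -7/15)
4. W is the midpoint of UB ⇒ W = (8/15, -1/15)
5. With AF:FG = r, write λ = r/(r+1) so F = A + λ·(G−A); F is affine-linear in λ
Every point depending on F is an affine combination of F and λ-independent points, so each such coordinate is linear in λ; the λ² term in each signed area is a multiple of (G−A)×(G−A) = 0, so 2·[GFW] and 2·[MUV] are each linear in λ. Evaluating at λ=0 and λ=1:
  2·[GFW] = -2/3·λ + 2/3,   2·[MUV] = 7/9
So [GFW]:[MUV] = (-2/3·λ + 2/3) / (7/9). Setting this equal to -24/7:
  -2/3·λ + 2/3 = -24/7·(7/9)  ⇒  λ = 5
Then r = λ/(1−λ) = (5)/(-4) = -5/4. Check: with r = -5/4, F = (16, -5) and [GFW]:[MUV] = -24/7 as required.

r = -5/4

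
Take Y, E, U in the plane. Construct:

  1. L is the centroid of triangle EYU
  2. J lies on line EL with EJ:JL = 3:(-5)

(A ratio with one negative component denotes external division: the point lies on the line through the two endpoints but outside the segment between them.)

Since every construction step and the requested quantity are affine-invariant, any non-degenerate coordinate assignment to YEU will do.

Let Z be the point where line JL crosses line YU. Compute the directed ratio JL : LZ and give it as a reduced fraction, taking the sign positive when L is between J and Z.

Choose coordinates Y = (0, 0), E = (1, 0), U = (0, 1).
1. L is the centroid of triangle EYU ⇒ L = (1/3, 1/3)
2. J lies on line EL with EJ:JL = 3:(-5) ⇒ J = (2, -1/2)
line JL meets YU at Z = (0, 1/2)
L = J + t·(Z−J) with t = 5/6, so JL:LZ = 5/6:1/6

JL:LZ = 5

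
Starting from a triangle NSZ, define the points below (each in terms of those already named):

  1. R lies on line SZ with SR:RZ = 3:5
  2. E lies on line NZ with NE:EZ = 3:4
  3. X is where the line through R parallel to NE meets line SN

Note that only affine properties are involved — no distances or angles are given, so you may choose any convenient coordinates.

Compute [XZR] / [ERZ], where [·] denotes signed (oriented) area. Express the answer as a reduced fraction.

Work in coordinates with N = (0, 0), S = (1, 0), Z = (0, 1).
1. R lies on line SZ with SR:RZ = 3:5 ⇒ R = (5/8, 3/8)
2. E lies on line NZ with NE:EZ = 3:4 ⇒ E = (0, 3/7)
3. X is where the line through R parallel to NE meets line SN ⇒ X = (5/8, 0)
2·[XZR] = -15/64, 2·[ERZ] = 5/14
[XZR]:[ERZ] = -15/64:5/14 = -21/32

[XZR]:[ERZ] = -21/32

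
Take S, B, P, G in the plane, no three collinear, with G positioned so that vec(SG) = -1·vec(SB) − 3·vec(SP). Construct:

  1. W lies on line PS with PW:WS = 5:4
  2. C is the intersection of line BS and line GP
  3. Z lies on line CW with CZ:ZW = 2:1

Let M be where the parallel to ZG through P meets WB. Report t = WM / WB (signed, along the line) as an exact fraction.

t = -11/80

Set S = (0, 0), B = (1, 0), P = (0, 1), G = (-1, -3); any affine frame gives the same invariant.
1. W lies on line PS with PW:WS = 5:4 ⇒ W = (0, 4/9)
2. C is the intersection of line BS and line GP ⇒ C = (-1/4, 0)
3. Z lies on line CW with CZ:ZW = 2:1 ⇒ Z = (-1/12, 8/27)
through P parallel to ZG: direction (-11/12, -89/27); meets WB at M = (-11/80, 91/180)
M = W + t·(B−W) with t = -11/80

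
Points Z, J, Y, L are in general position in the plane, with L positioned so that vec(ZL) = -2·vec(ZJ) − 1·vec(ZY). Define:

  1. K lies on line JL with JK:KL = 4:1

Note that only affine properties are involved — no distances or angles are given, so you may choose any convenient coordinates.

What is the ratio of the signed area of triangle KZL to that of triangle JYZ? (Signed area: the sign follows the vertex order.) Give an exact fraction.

Assign Z = (0, 0), J = (1, 0), Y = (0, 1), L = (-2, -1) — the answer is frame-independent, so this choice is without loss of generality.
1. K lies on line JL with JK:KL = 4:1 ⇒ K = (-7/5, -4/5)
2·[KZL] = 1/5, 2·[JYZ] = 1
[KZL]:[JYZ] = 1/5:1 = 1/5

[KZL]:[JYZ] = 1/5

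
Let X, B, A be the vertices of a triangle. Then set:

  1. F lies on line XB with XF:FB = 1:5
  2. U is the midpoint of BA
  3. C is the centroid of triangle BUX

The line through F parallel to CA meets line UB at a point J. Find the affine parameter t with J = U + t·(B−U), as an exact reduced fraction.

Choose coordinates X = (0, 0), B = (1, 0), A = (0, 1).
1. F lies on line XB with XF:FB = 1:5 ⇒ F = (1/6, 0)
2. U is the midpoint of BA ⇒ U = (1/2, 1/2)
3. C is the centroid of triangle BUX ⇒ C = (1/2, 1/6)
through F parallel to CA: direction (-1/2, 5/6); meets UB at J = (-13/12, 25/12)
J = U + t·(B−U) with t = -19/6

t = -19/6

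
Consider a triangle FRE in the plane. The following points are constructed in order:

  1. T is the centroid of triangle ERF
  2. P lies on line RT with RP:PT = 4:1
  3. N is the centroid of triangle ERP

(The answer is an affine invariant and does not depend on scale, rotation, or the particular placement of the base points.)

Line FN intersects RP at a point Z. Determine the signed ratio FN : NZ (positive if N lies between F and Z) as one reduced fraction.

FN:NZ = -4

Work in coordinates with F = (0, 0), R = (1, 0), E = (0, 1).
1. T is the centroid of triangle ERF ⇒ T = (1/3, 1/3)
2. P lies on line RT with RP:PT = 4:1 ⇒ P = (7/15, 4/15)
3. N is the centroid of triangle ERP ⇒ N = (22/45, 19/45)
line FN meets RP at Z = (11/30, 19/60)
N = F + t·(Z−F) with t = 4/3, so FN:NZ = 4/3:-1/3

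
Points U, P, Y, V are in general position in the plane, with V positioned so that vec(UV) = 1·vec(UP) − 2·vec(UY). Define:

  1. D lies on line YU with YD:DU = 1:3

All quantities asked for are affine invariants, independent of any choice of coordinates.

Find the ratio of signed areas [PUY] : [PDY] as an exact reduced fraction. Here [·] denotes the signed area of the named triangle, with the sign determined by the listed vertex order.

Choose coordinates U = (0, 0), P = (1, 0), Y = (0, 1), V = (1, -2).
1. D lies on line YU with YD:DU = 1:3 ⇒ D = (0, 3/4)
2·[PUY] = -1, 2·[PDY] = -1/4
[PUY]:[PDY] = -1:-1/4 = 4

[PUY]:[PDY] = 4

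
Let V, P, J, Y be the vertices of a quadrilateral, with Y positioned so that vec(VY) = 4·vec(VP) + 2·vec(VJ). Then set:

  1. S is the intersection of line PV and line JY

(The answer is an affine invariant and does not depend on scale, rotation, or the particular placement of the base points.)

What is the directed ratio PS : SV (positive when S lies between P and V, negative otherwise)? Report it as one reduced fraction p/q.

PS:SV = -5/4

Set V = (0, 0), P = (1, 0), J = (0, 1), Y = (4, 2); any affine frame gives the same invariant.
1. S is the intersection of line PV and line JY ⇒ S = (-4, 0)
S = P + t·(V−P) with t = 5, so PS:SV = t:(1−t) = 5:-4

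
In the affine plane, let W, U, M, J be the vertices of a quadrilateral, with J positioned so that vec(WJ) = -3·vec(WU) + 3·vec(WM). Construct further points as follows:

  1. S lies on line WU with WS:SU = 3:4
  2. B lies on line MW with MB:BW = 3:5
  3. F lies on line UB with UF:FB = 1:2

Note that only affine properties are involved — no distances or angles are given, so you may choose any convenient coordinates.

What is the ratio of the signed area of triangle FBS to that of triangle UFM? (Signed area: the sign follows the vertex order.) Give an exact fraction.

Set W = (0, 0), U = (1, 0), M = (0, 1), J = (-3, 3); any affine frame gives the same invariant.
1. S lies on line WU with WS:SU = 3:4 ⇒ S = (3/7, 0)
2. B lies on line MW with MB:BW = 3:5 ⇒ B = (0, 5/8)
3. F lies on line UB with UF:FB = 1:2 ⇒ F = (2/3, 5/24)
2·[FBS] = 5/21, 2·[UFM] = -1/8
[FBS]:[UFM] = 5/21:-1/8 = -40/21

[FBS]:[UFM] = -40/21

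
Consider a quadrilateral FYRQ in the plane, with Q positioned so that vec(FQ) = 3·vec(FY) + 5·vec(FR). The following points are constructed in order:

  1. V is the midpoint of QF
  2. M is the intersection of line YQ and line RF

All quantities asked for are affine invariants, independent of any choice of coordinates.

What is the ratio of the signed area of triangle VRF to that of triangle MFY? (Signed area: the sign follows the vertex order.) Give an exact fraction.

Work in coordinates with F = (0, 0), Y = (1, 0), R = (0, 1), Q = (3, 5).
1. V is the midpoint of QF ⇒ V = (3/2, 5/2)
2. M is the intersection of line YQ and line RF ⇒ M = (0, -5/2)
2·[VRF] = 3/2, 2·[MFY] = -5/2
[VRF]:[MFY] = 3/2:-5/2 = -3/5

[VRF]:[MFY] = -3/5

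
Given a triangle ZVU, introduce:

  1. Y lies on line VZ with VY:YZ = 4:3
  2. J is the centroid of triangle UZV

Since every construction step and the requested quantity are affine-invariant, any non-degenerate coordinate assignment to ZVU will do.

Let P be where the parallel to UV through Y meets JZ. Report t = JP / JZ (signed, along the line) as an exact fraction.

t = 5/14

Work in coordinates with Z = (0, 0), V = (1, 0), U = (0, 1).
1. Y lies on line VZ with VY:YZ = 4:3 ⇒ Y = (3/7, 0)
2. J is the centroid of triangle UZV ⇒ J = (1/3, 1/3)
through Y parallel to UV: direction (1, -1); meets JZ at P = (3/14, 3/14)
P = J + t·(Z−J) with t = 5/14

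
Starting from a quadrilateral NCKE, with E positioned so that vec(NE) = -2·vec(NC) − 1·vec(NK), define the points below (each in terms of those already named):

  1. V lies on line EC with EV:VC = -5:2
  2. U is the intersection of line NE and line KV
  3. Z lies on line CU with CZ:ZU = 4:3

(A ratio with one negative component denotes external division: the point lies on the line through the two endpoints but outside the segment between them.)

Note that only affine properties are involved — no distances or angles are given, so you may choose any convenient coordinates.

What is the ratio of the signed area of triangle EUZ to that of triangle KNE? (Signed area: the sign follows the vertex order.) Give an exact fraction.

[EUZ]:[KNE] = 30/77

Choose coordinates N = (0, 0), C = (1, 0), K = (0, 1), E = (-2, -1).
1. V lies on line EC with EV:VC = -5:2 ⇒ V = (3, 2/3)
2. U is the intersection of line NE and line KV ⇒ U = (18/11, 9/11)
3. Z lies on line CU with CZ:ZU = 4:3 ⇒ Z = (15/11, 36/77)
2·[EUZ] = -60/77, 2·[KNE] = -2
[EUZ]:[KNE] = -60/77:-2 = 30/77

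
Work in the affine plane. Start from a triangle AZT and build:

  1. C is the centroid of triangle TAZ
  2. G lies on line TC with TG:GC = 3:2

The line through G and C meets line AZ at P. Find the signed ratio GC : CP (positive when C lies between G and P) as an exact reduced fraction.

GC:CP = 4/5

Choose coordinates A = (0, 0), Z = (1, 0), T = (0, 1).
1. C is the centroid of triangle TAZ ⇒ C = (1/3, 1/3)
2. G lies on line TC with TG:GC = 3:2 ⇒ G = (1/5, 3/5)
line GC meets AZ at P = (1/2, 0)
C = G + t·(P−G) with t = 4/9, so GC:CP = 4/9:5/9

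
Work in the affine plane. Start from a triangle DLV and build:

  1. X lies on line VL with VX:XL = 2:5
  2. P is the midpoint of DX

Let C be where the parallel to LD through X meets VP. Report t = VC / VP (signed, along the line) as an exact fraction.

t = 4/9

Choose coordinates D = (0, 0), L = (1, 0), V = (0, 1).
1. X lies on line VL with VX:XL = 2:5 ⇒ X = (2/7, 5/7)
2. P is the midpoint of DX ⇒ P = (1/7, 5/14)
through X parallel to LD: direction (-1, 0); meets VP at C = (4/63, 5/7)
C = V + t·(P−V) with t = 4/9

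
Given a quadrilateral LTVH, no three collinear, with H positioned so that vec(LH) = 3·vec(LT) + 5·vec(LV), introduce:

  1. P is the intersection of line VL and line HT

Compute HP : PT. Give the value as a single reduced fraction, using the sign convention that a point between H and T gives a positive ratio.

HP:PT = -3

Work in coordinates with L = (0, 0), T = (1, 0), V = (0, 1), H = (3, 5).
1. P is the intersection of line VL and line HT ⇒ P = (0, -5/2)
P = H + t·(T−H) with t = 3/2, so HP:PT = t:(1−t) = 3/2:-1/2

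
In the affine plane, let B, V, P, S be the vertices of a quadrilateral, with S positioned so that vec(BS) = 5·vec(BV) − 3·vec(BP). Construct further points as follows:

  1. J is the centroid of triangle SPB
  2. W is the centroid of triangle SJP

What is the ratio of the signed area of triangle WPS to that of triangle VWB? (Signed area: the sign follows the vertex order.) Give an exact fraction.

Set B = (0, 0), V = (1, 0), P = (0, 1), S = (5, -3); any affine frame gives the same invariant.
1. J is the centroid of triangle SPB ⇒ J = (5/3, -2/3)
2. W is the centroid of triangle SJP ⇒ W = (20/9, -8/9)
2·[WPS] = -5/9, 2·[VWB] = -8/9
[WPS]:[VWB] = -5/9:-8/9 = 5/8

[WPS]:[VWB] = 5/8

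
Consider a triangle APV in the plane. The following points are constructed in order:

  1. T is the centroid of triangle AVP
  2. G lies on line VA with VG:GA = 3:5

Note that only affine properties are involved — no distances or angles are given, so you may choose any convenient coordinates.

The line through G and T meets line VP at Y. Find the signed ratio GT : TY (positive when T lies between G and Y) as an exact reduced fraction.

Choose coordinates A = (0, 0), P = (1, 0), V = (0, 1).
1. T is the centroid of triangle AVP ⇒ T = (1/3, 1/3)
2. G lies on line VA with VG:GA = 3:5 ⇒ G = (0, 5/8)
line GT meets VP at Y = (3, -2)
T = G + t·(Y−G) with t = 1/9, so GT:TY = 1/9:8/9

GT:TY = 1/8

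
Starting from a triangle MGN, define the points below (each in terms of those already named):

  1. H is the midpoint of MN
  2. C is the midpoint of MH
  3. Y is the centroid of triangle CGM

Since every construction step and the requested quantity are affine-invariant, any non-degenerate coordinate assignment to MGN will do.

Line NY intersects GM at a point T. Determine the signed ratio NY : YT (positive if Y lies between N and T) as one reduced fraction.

NY:YT = 11

Set M = (0, 0), G = (1, 0), N = (0, 1); any affine frame gives the same invariant.
1. H is the midpoint of MN ⇒ H = (0, 1/2)
2. C is the midpoint of MH ⇒ C = (0, 1/4)
3. Y is the centroid of triangle CGM ⇒ Y = (1/3, 1/12)
line NY meets GM at T = (4/11, 0)
Y = N + t·(T−N) with t = 11/12, so NY:YT = 11/12:1/12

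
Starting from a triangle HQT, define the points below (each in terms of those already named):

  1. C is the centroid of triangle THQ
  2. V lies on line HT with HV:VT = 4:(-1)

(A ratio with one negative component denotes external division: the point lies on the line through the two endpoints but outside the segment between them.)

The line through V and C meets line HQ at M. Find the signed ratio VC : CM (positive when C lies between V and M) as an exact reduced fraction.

VC:CM = 3

Choose coordinates H = (0, 0), Q = (1, 0), T = (0, 1).
1. C is the centroid of triangle THQ ⇒ C = (1/3, 1/3)
2. V lies on line HT with HV:VT = 4:(-1) ⇒ V = (0, 4/3)
line VC meets HQ at M = (4/9, 0)
C = V + t·(M−V) with t = 3/4, so VC:CM = 3/4:1/4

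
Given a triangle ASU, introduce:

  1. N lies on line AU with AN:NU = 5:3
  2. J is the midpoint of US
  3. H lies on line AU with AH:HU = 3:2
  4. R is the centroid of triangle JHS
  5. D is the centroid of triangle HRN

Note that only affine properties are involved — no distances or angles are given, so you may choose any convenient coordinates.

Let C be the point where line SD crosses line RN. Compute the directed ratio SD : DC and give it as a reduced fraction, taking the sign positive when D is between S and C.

SD:DC = 12

Work in coordinates with A = (0, 0), S = (1, 0), U = (0, 1).
1. N lies on line AU with AN:NU = 5:3 ⇒ N = (0, 5/8)
2. J is the midpoint of US ⇒ J = (1/2, 1/2)
3. H lies on line AU with AH:HU = 3:2 ⇒ H = (0, 3/5)
4. R is the centroid of triangle JHS ⇒ R = (1/2, 11/30)
5. D is the centroid of triangle HRN ⇒ D = (1/6, 191/360)
line SD meets RN at C = (7/72, 2483/4320)
D = S + t·(C−S) with t = 12/13, so SD:DC = 12/13:1/13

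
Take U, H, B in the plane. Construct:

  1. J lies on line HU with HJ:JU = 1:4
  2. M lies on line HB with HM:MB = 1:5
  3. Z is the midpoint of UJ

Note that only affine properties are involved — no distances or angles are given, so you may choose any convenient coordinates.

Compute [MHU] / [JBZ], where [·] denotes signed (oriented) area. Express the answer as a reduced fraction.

Work in coordinates with U = (0, 0), H = (1, 0), B = (0, 1).
1. J lies on line HU with HJ:JU = 1:4 ⇒ J = (4/5, 0)
2. M lies on line HB with HM:MB = 1:5 ⇒ M = (5/6, 1/6)
3. Z is the midpoint of UJ ⇒ Z = (2/5, 0)
2·[MHU] = -1/6, 2·[JBZ] = 2/5
[MHU]:[JBZ] = -1/6:2/5 = -5/12

[MHU]:[JBZ] = -5/12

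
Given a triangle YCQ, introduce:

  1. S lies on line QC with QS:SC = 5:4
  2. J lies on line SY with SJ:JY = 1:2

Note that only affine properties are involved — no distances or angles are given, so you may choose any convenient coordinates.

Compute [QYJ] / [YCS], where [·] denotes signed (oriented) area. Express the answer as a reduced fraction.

[QYJ]:[YCS] = 5/6

Choose coordinates Y = (0, 0), C = (1, 0), Q = (0, 1).
1. S lies on line QC with QS:SC = 5:4 ⇒ S = (5/9, 4/9)
2. J lies on line SY with SJ:JY = 1:2 ⇒ J = (10/27, 8/27)
2·[QYJ] = 10/27, 2·[YCS] = 4/9
[QYJ]:[YCS] = 10/27:4/9 = 5/6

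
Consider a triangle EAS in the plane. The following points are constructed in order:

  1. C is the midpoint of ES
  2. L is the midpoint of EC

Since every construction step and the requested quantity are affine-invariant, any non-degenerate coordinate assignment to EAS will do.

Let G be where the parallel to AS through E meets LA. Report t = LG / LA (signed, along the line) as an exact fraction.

Work in coordinates with E = (0, 0), A = (1, 0), S = (0, 1).
1. C is the midpoint of ES ⇒ C = (0, 1/2)
2. L is the midpoint of EC ⇒ L = (0, 1/4)
through E parallel to AS: direction (-1, 1); meets LA at G = (-1/3, 1/3)
G = L + t·(A−L) with t = -1/3

t = -1/3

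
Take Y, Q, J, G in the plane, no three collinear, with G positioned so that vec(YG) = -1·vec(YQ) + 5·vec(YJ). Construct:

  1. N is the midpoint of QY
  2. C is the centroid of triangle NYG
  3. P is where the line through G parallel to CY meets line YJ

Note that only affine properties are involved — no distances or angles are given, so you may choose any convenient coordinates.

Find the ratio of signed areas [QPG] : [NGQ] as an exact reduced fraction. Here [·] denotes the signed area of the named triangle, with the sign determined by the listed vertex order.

Choose coordinates Y = (0, 0), Q = (1, 0), J = (0, 1), G = (-1, 5).
1. N is the midpoint of QY ⇒ N = (1/2, 0)
2. C is the centroid of triangle NYG ⇒ C = (-1/6, 5/3)
3. P is where the line through G parallel to CY meets line YJ ⇒ P = (0, -5)
2·[QPG] = -15, 2·[NGQ] = -5/2
[QPG]:[NGQ] = -15:-5/2 = 6

[QPG]:[NGQ] = 6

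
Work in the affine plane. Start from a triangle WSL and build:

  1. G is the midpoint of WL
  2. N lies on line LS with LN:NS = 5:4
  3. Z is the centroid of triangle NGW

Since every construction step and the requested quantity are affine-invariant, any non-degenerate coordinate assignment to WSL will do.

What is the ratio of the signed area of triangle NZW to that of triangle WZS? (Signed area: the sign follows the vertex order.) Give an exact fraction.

[NZW]:[WZS] = -5/17

Set W = (0, 0), S = (1, 0), L = (0, 1); any affine frame gives the same invariant.
1. G is the midpoint of WL ⇒ G = (0, 1/2)
2. N lies on line LS with LN:NS = 5:4 ⇒ N = (5/9, 4/9)
3. Z is the centroid of triangle NGW ⇒ Z = (5/27, 17/54)
2·[NZW] = 5/54, 2·[WZS] = -17/54
[NZW]:[WZS] = 5/54:-17/54 = -5/17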